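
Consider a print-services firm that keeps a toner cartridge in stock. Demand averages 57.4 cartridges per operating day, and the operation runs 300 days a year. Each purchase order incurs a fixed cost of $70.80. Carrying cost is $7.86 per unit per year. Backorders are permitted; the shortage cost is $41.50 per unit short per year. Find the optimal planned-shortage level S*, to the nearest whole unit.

Annual demand D = 57.4 × 300 = 17,220.
With planned backorders, Q* = √(2DS/H) · √((H+B)/B).
√(2DS/H) = √(2 × 17,220 × 70.8 / 7.86) = 556.977.
√((H+B)/B) = √((7.86+41.5)/41.5) = 1.0906.
Q* ≈ 607.436.
S* = Q* · H/(H+B) = 607.436 × 7.86/49.36 ≈ 96.727.

S* ≈ 97 cartridges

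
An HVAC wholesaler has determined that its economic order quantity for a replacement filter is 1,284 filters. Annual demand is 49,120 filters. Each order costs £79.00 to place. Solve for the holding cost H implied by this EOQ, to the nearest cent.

Squaring Q* = √(2DS/H) gives Q*² = 2DS/H.
From Q* = √(2DS/H): H = 2DS / Q*² = 2 × 49,120 × 79 / 1,284² = 4.7074.

H ≈ £4.71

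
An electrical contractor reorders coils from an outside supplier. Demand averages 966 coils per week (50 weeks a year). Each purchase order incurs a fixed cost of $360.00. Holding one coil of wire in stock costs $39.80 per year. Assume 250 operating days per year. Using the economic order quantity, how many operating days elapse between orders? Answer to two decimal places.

Annual demand D = 966 × 50 = 48,300.
The optimal lot size = √(2DS/H) = √(2 × 48,300 × 360 / 39.8) ≈ 934.76.
Cycle time = Q*/D × 250 = 934.76 / 48,300 × 250 ≈ 4.838 days.

T ≈ 4.84 days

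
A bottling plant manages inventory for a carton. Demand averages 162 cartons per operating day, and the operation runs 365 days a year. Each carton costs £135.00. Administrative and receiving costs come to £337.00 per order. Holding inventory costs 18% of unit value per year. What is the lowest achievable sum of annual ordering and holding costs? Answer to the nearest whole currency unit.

TC* ≈ £31,120

Annual demand D = 162 × 365 = 59,130.
Holding cost H = 0.18 × £135.00 = £24.3000 per unit per year.
EOQ = √(2DS/H) = √(2 × 59,130 × 337 / 24.3) ≈ 1280.65.
At the optimum the two cost components are equal, so total cost = 2·(Q*/2)H = Q*·H.
Minimum total = √(2DSH) = √(2 × 59,130 × 337 × 24.3) ≈ 31119.816.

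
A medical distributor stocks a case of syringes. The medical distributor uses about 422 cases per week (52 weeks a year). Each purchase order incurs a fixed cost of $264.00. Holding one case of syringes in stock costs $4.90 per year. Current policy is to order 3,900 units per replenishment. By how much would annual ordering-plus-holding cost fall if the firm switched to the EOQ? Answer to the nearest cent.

Extra cost ≈ $3,505.62 per year

Annual demand D = 422 × 52 = 21,944.
EOQ = √(2DS/H) = √(2 × 21,944 × 264 / 4.9) ≈ 1537.72.
Cost at Q* = (D/Q*)S + (Q*/2)H = √(2DSH) ≈ $7,534.82.
Cost at Q = 3,900: (21,944/3,900)×264 + (3,900/2)×4.9 = $1,485.44 + $9,555.00 = $11,040.44.
Excess = $11,040.44 − $7,534.82 = $3,505.62.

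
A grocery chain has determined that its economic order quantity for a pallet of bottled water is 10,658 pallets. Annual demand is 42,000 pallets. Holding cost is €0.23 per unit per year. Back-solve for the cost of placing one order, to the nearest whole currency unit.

The basic EOQ model gives Q* = √(2DS/H); rearrange for the unknown.
From Q* = √(2DS/H): S = Q*²H / (2D) = 10,658² × 0.23 / (2 × 42,000) = 311.0284.

S ≈ €311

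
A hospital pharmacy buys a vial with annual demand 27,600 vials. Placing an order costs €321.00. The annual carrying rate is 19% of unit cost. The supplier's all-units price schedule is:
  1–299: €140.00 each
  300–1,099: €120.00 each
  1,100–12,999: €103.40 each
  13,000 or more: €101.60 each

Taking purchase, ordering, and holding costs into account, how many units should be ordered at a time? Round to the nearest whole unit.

Holding cost per unit per year at price C is H = 0.19·C.
Candidates are each tier's EOQ (if it falls in that tier) and each price-break quantity.
Tier 1 (€140.00): EOQ = 816.2 exceeds tier's upper bound 299, so this tier is dominated.
EOQ at €120.00 = 881.6 (feasible in tier 2): TC = 27,600×€120.00 + (27,600/881.6)×321 + (881.6/2)×0.19×€120.00 = €3,332,099.70.
EOQ at €103.40 = 949.7 < 1100, so use break Q=1100: TC = 27,600×€103.40 + (27,600/1100.0)×321 + (1100.0/2)×0.19×€103.40 = €2,872,699.48.
EOQ at €101.60 = 958.1 < 13000, so use break Q=13000: TC = 27,600×€101.60 + (27,600/13000.0)×321 + (13000.0/2)×0.19×€101.60 = €2,930,317.51.
Lowest total cost is €2,872,699.48 at Q = 1100.0.

Q* ≈ 1,100 vials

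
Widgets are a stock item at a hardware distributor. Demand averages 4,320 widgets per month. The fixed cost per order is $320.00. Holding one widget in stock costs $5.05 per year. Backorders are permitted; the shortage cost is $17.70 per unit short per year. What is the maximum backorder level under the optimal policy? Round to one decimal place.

S* ≈ 645.0 widgets

Annual demand D = 4,320 × 12 = 51,840.
With planned backorders, Q* = √(2DS/H) · √((H+B)/B).
√(2DS/H) = √(2 × 51,840 × 320 / 5.05) = 2563.166.
√((H+B)/B) = √((5.05+17.7)/17.7) = 1.1337.
Q* ≈ 2905.901.
S* = Q* · H/(H+B) = 2905.901 × 5.05/22.75 ≈ 645.046.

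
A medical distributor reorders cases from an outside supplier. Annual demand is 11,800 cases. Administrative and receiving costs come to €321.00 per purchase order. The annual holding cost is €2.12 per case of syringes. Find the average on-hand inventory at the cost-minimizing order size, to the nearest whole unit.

EOQ = √(2DS/H) = √(2 × 11,800 × 321 / 2.12) ≈ 1890.34.
Average inventory = Q*/2 ≈ 1890.34 / 2 = 945.171.

Average inventory ≈ 945 cases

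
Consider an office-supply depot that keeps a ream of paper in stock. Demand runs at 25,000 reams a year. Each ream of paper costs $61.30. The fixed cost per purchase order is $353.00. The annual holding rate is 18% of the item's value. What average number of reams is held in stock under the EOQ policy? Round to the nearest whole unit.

Average inventory ≈ 632 reams

Holding cost H = 0.18 × $61.30 = $11.0340 per unit per year.
EOQ = √(2DS/H) = √(2 × 25,000 × 353 / 11.034) ≈ 1264.75.
Average inventory = Q*/2 ≈ 1264.75 / 2 = 632.377.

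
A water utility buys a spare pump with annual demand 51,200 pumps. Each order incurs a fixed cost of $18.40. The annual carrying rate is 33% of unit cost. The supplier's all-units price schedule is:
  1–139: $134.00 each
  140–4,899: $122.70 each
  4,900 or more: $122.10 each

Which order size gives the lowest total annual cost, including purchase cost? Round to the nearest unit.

Holding cost per unit per year at price C is H = 0.33·C.
Candidates are each tier's EOQ (if it falls in that tier) and each price-break quantity.
Tier 1 ($134.00): EOQ = 206.4 exceeds tier's upper bound 139, so this tier is dominated.
EOQ at $122.70 = 215.7 (feasible in tier 2): TC = 51,200×$122.70 + (51,200/215.7)×18.4 + (215.7/2)×0.33×$122.70 = $6,290,974.50.
EOQ at $122.10 = 216.2 < 4900, so use break Q=4900: TC = 51,200×$122.10 + (51,200/4900.0)×18.4 + (4900.0/2)×0.33×$122.10 = $6,350,430.11.
Lowest total cost is $6,290,974.50 at Q = 215.7.

Q* ≈ 216 pumps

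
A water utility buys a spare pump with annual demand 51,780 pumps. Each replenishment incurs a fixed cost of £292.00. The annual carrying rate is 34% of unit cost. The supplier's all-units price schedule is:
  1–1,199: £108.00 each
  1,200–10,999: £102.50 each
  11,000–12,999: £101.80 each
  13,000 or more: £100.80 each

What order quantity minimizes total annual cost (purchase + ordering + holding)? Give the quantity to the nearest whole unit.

Q* ≈ 1,200 pumps

Holding cost per unit per year at price C is H = 0.34·C.
Candidates are each tier's EOQ (if it falls in that tier) and each price-break quantity.
EOQ at £108.00 = 907.5 (feasible in tier 1): TC = 51,780×£108.00 + (51,780/907.5)×292 + (907.5/2)×0.34×£108.00 = £5,625,562.59.
EOQ at £102.50 = 931.5 < 1200, so use break Q=1200: TC = 51,780×£102.50 + (51,780/1200.0)×292 + (1200.0/2)×0.34×£102.50 = £5,340,959.80.
EOQ at £101.80 = 934.7 < 11000, so use break Q=11000: TC = 51,780×£101.80 + (51,780/11000.0)×292 + (11000.0/2)×0.34×£101.80 = £5,462,944.52.
EOQ at £100.80 = 939.3 < 13000, so use break Q=13000: TC = 51,780×£100.80 + (51,780/13000.0)×292 + (13000.0/2)×0.34×£100.80 = £5,443,355.06.
Lowest total cost is £5,340,959.80 at Q = 1200.0.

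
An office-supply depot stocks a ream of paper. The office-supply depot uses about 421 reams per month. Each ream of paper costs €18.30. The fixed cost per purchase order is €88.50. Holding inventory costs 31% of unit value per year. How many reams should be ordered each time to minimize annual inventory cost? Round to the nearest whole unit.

Annual demand D = 421 × 12 = 5,052.
Holding cost H = 0.31 × €18.30 = €5.6730 per unit per year.
EOQ = √(2DS / H) = √(2 × 5,052 × 88.5 / 5.673).
= √(894,204 / 5.673) = √157,624.5373 ≈ 397.020.

Q* ≈ 397 reams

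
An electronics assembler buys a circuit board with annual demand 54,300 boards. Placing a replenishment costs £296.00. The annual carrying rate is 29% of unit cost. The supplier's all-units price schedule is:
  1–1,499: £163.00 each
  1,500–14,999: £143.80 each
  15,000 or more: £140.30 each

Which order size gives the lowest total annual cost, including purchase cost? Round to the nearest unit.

Q* ≈ 1,500 boards

Holding cost per unit per year at price C is H = 0.29·C.
Evaluate total cost at each tier's feasible EOQ or, if the EOQ is below the tier, at the tier's minimum quantity.
EOQ at £163.00 = 824.6 (feasible in tier 1): TC = 54,300×£163.00 + (54,300/824.6)×296 + (824.6/2)×0.29×£163.00 = £8,889,881.05.
EOQ at £143.80 = 878.0 < 1500, so use break Q=1500: TC = 54,300×£143.80 + (54,300/1500.0)×296 + (1500.0/2)×0.29×£143.80 = £7,850,331.70.
EOQ at £140.30 = 888.9 < 15000, so use break Q=15000: TC = 54,300×£140.30 + (54,300/15000.0)×296 + (15000.0/2)×0.29×£140.30 = £7,924,514.02.
Lowest total cost is £7,850,331.70 at Q = 1500.0.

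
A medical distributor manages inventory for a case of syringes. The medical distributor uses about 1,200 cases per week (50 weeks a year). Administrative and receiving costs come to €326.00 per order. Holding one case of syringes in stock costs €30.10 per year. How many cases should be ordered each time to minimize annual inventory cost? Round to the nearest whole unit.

Q* ≈ 1,140 cases

Annual demand D = 1,200 × 50 = 60,000.
EOQ = √(2DS / H) = √(2 × 60,000 × 326 / 30.1).
= √(39,120,000 / 30.1) = √1,299,667.7741 ≈ 1140.030.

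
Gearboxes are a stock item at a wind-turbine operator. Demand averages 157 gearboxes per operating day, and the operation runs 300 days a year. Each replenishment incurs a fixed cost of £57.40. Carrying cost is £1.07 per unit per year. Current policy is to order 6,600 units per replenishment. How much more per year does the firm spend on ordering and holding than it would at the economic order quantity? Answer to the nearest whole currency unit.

Annual demand D = 157 × 300 = 47,100.
EOQ = √(2DS/H) = √(2 × 47,100 × 57.4 / 1.07) ≈ 2247.96.
Cost at Q* = (D/Q*)S + (Q*/2)H = √(2DSH) ≈ £2,405.32.
Cost at Q = 6,600: (47,100/6,600)×57.4 + (6,600/2)×1.07 = £409.63 + £3,531.00 = £3,940.63.
Excess = £3,940.63 − £2,405.32 = £1,535.30.

Extra cost ≈ £1,535 per year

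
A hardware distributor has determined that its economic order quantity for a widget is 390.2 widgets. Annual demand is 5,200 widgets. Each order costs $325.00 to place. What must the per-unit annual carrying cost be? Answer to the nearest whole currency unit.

Invert the EOQ relation Q*² = 2DS/H.
From Q* = √(2DS/H): H = 2DS / Q*² = 2 × 5,200 × 325 / 390.2² = 22.1994.

H ≈ $22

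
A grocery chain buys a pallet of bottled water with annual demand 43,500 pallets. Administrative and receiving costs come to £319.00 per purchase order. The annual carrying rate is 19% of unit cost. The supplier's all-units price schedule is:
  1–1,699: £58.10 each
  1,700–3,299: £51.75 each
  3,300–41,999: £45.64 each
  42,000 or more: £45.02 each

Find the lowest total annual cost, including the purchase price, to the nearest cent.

Holding cost per unit per year at price C is H = 0.19·C.
Evaluate total cost at each tier's feasible EOQ or, if the EOQ is below the tier, at the tier's minimum quantity.
EOQ at £58.10 = 1585.6 (feasible in tier 1): TC = 43,500×£58.10 + (43,500/1585.6)×319 + (1585.6/2)×0.19×£58.10 = £2,544,853.30.
EOQ at £51.75 = 1680.1 < 1700, so use break Q=1700: TC = 43,500×£51.75 + (43,500/1700.0)×319 + (1700.0/2)×0.19×£51.75 = £2,267,645.27.
EOQ at £45.64 = 1789.0 < 3300, so use break Q=3300: TC = 43,500×£45.64 + (43,500/3300.0)×319 + (3300.0/2)×0.19×£45.64 = £2,003,853.14.
EOQ at £45.02 = 1801.3 < 42000, so use break Q=42000: TC = 43,500×£45.02 + (43,500/42000.0)×319 + (42000.0/2)×0.19×£45.02 = £2,138,330.19.
Lowest total cost among the candidates is at Q = 3300.0.

TC* ≈ £2,003,853.14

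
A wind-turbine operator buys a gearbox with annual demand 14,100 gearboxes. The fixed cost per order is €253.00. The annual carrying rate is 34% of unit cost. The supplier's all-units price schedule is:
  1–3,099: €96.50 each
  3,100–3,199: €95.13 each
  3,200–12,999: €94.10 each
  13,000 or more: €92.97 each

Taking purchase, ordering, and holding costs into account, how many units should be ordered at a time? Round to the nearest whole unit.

Q* ≈ 466 gearboxes

Holding cost per unit per year at price C is H = 0.34·C.
Evaluate total cost at each tier's feasible EOQ or, if the EOQ is below the tier, at the tier's minimum quantity.
EOQ at €96.50 = 466.3 (feasible in tier 1): TC = 14,100×€96.50 + (14,100/466.3)×253 + (466.3/2)×0.34×€96.50 = €1,375,949.88.
EOQ at €95.13 = 469.7 < 3100, so use break Q=3100: TC = 14,100×€95.13 + (14,100/3100.0)×253 + (3100.0/2)×0.34×€95.13 = €1,392,617.25.
EOQ at €94.10 = 472.2 < 3200, so use break Q=3200: TC = 14,100×€94.10 + (14,100/3200.0)×253 + (3200.0/2)×0.34×€94.10 = €1,379,115.18.
EOQ at €92.97 = 475.1 < 13000, so use break Q=13000: TC = 14,100×€92.97 + (14,100/13000.0)×253 + (13000.0/2)×0.34×€92.97 = €1,516,615.11.
Lowest total cost is €1,375,949.88 at Q = 466.3.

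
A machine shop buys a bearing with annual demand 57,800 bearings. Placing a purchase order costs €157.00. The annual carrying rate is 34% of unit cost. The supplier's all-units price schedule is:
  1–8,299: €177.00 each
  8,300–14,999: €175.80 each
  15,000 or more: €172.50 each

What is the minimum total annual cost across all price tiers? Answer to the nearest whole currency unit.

Holding cost per unit per year at price C is H = 0.34·C.
Evaluate total cost at each tier's feasible EOQ or, if the EOQ is below the tier, at the tier's minimum quantity.
EOQ at €177.00 = 549.2 (feasible in tier 1): TC = 57,800×€177.00 + (57,800/549.2)×157 + (549.2/2)×0.34×€177.00 = €10,263,648.73.
EOQ at €175.80 = 551.0 < 8300, so use break Q=8300: TC = 57,800×€175.80 + (57,800/8300.0)×157 + (8300.0/2)×0.34×€175.80 = €10,410,387.13.
EOQ at €172.50 = 556.3 < 15000, so use break Q=15000: TC = 57,800×€172.50 + (57,800/15000.0)×157 + (15000.0/2)×0.34×€172.50 = €10,410,979.97.
Lowest total cost among the candidates is at Q = 549.2.

TC* ≈ €10,263,649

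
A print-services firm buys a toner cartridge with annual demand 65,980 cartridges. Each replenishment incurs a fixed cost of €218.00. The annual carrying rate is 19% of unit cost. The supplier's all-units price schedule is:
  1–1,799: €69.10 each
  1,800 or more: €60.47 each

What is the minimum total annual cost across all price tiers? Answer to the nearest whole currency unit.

Holding cost per unit per year at price C is H = 0.19·C.
Evaluate total cost at each tier's feasible EOQ or, if the EOQ is below the tier, at the tier's minimum quantity.
EOQ at €69.10 = 1480.2 (feasible in tier 1): TC = 65,980×€69.10 + (65,980/1480.2)×218 + (1480.2/2)×0.19×€69.10 = €4,578,652.14.
EOQ at €60.47 = 1582.4 < 1800, so use break Q=1800: TC = 65,980×€60.47 + (65,980/1800.0)×218 + (1800.0/2)×0.19×€60.47 = €4,008,141.88.
Lowest total cost among the candidates is at Q = 1800.0.

TC* ≈ €4,008,142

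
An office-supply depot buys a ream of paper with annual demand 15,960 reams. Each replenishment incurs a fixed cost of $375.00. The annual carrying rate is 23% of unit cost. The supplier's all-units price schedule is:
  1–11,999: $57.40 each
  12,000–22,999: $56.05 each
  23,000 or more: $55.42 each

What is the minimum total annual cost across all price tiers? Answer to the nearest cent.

TC* ≈ $928,674.92

Holding cost per unit per year at price C is H = 0.23·C.
For each price level, check whether its EOQ is feasible; otherwise the best quantity at that price is the breakpoint.
EOQ at $57.40 = 952.2 (feasible in tier 1): TC = 15,960×$57.40 + (15,960/952.2)×375 + (952.2/2)×0.23×$57.40 = $928,674.92.
EOQ at $56.05 = 963.6 < 12000, so use break Q=12000: TC = 15,960×$56.05 + (15,960/12000.0)×375 + (12000.0/2)×0.23×$56.05 = $972,405.75.
EOQ at $55.42 = 969.1 < 23000, so use break Q=23000: TC = 15,960×$55.42 + (15,960/23000.0)×375 + (23000.0/2)×0.23×$55.42 = $1,031,349.32.
Lowest total cost among the candidates is at Q = 952.2.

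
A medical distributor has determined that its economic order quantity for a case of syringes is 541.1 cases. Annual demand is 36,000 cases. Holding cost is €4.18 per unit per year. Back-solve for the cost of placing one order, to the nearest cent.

S ≈ €17.00

The basic EOQ model gives Q* = √(2DS/H); rearrange for the unknown.
From Q* = √(2DS/H): S = Q*²H / (2D) = 541.1² × 4.18 / (2 × 36,000) = 16.9980.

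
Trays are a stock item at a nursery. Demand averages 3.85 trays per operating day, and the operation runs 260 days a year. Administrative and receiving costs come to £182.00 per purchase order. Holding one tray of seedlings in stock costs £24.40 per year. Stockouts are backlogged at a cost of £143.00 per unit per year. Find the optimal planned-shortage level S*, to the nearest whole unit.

Annual demand D = 3.85 × 260 = 1,001.
With planned backorders, Q* = √(2DS/H) · √((H+B)/B).
√(2DS/H) = √(2 × 1,001 × 182 / 24.4) = 122.200.
√((H+B)/B) = √((24.4+143)/143) = 1.0820.
Q* ≈ 132.216.
S* = Q* · H/(H+B) = 132.216 × 24.4/167.4 ≈ 19.272.

S* ≈ 19 trays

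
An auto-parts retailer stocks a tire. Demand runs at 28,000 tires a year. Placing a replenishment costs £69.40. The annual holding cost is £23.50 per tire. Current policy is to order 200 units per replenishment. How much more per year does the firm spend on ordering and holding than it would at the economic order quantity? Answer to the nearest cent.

EOQ = √(2DS/H) = √(2 × 28,000 × 69.4 / 23.5) ≈ 406.67.
Cost at Q* = (D/Q*)S + (Q*/2)H = √(2DSH) ≈ £9,556.69.
Cost at Q = 200: (28,000/200)×69.4 + (200/2)×23.5 = £9,716.00 + £2,350.00 = £12,066.00.
Excess = £12,066.00 − £9,556.69 = £2,509.31.

Extra cost ≈ £2,509.31 per year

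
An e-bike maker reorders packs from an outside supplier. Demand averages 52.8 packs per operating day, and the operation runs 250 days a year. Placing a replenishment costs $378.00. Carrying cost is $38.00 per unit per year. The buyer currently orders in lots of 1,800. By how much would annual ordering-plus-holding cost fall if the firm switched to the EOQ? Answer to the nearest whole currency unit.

Annual demand D = 52.8 × 250 = 13,200.
EOQ = √(2DS/H) = √(2 × 13,200 × 378 / 38) ≈ 512.46.
Cost at Q* = (D/Q*)S + (Q*/2)H = √(2DSH) ≈ $19,473.30.
Cost at Q = 1,800: (13,200/1,800)×378 + (1,800/2)×38 = $2,772.00 + $34,200.00 = $36,972.00.
Excess = $36,972.00 − $19,473.30 = $17,498.70.

Extra cost ≈ $17,499 per year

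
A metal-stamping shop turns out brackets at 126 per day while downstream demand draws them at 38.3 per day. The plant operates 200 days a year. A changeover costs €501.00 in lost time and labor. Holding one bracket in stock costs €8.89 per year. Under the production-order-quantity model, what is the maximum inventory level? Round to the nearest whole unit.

Annual demand D = 38.3 × 200 = 7,660.
Production build-up factor (1 − d/p) = 1 − 38.3/126 = 0.6960.
Q* = √(2DS / (H(1 − d/p))) = √(2 × 7,660 × 501 / (8.89 × 0.6960)).
= √(7,675,320 / 6.1877) ≈ 1113.737.
Maximum inventory = Q*(1 − d/p) = 1113.737 × 0.6960 ≈ 775.197.

I_max ≈ 775 brackets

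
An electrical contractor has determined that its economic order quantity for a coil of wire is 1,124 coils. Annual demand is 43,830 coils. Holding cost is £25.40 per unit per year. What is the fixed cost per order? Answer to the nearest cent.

The basic EOQ model gives Q* = √(2DS/H); rearrange for the unknown.
From Q* = √(2DS/H): S = Q*²H / (2D) = 1,124² × 25.4 / (2 × 43,830) = 366.0706.

S ≈ £366.07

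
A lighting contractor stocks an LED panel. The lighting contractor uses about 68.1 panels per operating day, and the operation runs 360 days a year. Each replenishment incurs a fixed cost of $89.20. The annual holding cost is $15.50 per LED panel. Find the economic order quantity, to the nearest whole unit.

Annual demand D = 68.1 × 360 = 24,516.
EOQ = √(2DS / H) = √(2 × 24,516 × 89.2 / 15.5).
= √(4,373,654.4 / 15.5) = √282,171.2516 ≈ 531.198.

Q* ≈ 531 panels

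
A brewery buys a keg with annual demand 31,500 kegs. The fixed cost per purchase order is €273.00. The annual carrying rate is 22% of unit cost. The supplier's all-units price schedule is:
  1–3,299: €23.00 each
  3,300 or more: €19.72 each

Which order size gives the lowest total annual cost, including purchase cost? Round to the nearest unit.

Holding cost per unit per year at price C is H = 0.22·C.
Candidates are each tier's EOQ (if it falls in that tier) and each price-break quantity.
EOQ at €23.00 = 1843.6 (feasible in tier 1): TC = 31,500×€23.00 + (31,500/1843.6)×273 + (1843.6/2)×0.22×€23.00 = €733,828.82.
EOQ at €19.72 = 1991.1 < 3300, so use break Q=3300: TC = 31,500×€19.72 + (31,500/3300.0)×273 + (3300.0/2)×0.22×€19.72 = €630,944.27.
Lowest total cost is €630,944.27 at Q = 3300.0.

Q* ≈ 3,300 kegs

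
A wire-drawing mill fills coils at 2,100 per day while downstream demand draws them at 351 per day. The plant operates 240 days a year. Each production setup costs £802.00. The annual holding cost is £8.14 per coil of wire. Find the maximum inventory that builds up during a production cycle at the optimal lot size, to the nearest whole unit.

Annual demand D = 351 × 240 = 84,240.
Production build-up factor (1 − d/p) = 1 − 351/2,100 = 0.8329.
Q* = √(2DS / (H(1 − d/p))) = √(2 × 84,240 × 802 / (8.14 × 0.8329)).
= √(135,120,960 / 6.7795) ≈ 4464.408.
Maximum inventory = Q*(1 − d/p) = 4464.408 × 0.8329 ≈ 3718.214.

I_max ≈ 3,718 coils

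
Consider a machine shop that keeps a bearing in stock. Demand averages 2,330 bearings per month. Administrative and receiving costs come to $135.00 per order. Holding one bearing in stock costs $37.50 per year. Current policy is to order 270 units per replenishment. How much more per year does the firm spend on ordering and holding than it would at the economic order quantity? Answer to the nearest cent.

Annual demand D = 2,330 × 12 = 27,960.
EOQ = √(2DS/H) = √(2 × 27,960 × 135 / 37.5) ≈ 448.68.
Cost at Q* = (D/Q*)S + (Q*/2)H = √(2DSH) ≈ $16,825.43.
Cost at Q = 270: (27,960/270)×135 + (270/2)×37.5 = $13,980.00 + $5,062.50 = $19,042.50.
Excess = $19,042.50 − $16,825.43 = $2,217.07.

Extra cost ≈ $2,217.07 per year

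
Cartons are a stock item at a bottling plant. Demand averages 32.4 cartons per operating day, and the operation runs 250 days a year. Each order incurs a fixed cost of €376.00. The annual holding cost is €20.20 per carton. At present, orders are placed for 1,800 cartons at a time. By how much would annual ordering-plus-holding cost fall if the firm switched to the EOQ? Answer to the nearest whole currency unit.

Annual demand D = 32.4 × 250 = 8,100.
EOQ = √(2DS/H) = √(2 × 8,100 × 376 / 20.2) ≈ 549.13.
Cost at Q* = (D/Q*)S + (Q*/2)H = √(2DSH) ≈ €11,092.44.
Cost at Q = 1,800: (8,100/1,800)×376 + (1,800/2)×20.2 = €1,692.00 + €18,180.00 = €19,872.00.
Excess = €19,872.00 − €11,092.44 = €8,779.56.

Extra cost ≈ €8,780 per year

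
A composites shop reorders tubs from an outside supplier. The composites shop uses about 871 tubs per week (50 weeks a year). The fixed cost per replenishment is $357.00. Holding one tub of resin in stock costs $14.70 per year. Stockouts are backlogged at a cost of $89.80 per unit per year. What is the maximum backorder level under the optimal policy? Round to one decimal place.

Annual demand D = 871 × 50 = 43,550.
With planned backorders, Q* = √(2DS/H) · √((H+B)/B).
√(2DS/H) = √(2 × 43,550 × 357 / 14.7) = 1454.402.
√((H+B)/B) = √((14.7+89.8)/89.8) = 1.0787.
Q* ≈ 1568.933.
S* = Q* · H/(H+B) = 1568.933 × 14.7/104.5 ≈ 220.702.

S* ≈ 220.7 tubs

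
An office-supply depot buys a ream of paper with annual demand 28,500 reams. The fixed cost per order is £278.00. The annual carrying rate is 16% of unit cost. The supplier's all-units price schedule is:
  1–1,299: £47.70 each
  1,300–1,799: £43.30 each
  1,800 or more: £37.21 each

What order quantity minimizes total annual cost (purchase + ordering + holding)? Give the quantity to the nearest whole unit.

Q* ≈ 1,800 reams

Holding cost per unit per year at price C is H = 0.16·C.
Evaluate total cost at each tier's feasible EOQ or, if the EOQ is below the tier, at the tier's minimum quantity.
Tier 1 (£47.70): EOQ = 1440.9 exceeds tier's upper bound 1299, so this tier is dominated.
EOQ at £43.30 = 1512.4 (feasible in tier 2): TC = 28,500×£43.30 + (28,500/1512.4)×278 + (1512.4/2)×0.16×£43.30 = £1,244,527.65.
EOQ at £37.21 = 1631.4 < 1800, so use break Q=1800: TC = 28,500×£37.21 + (28,500/1800.0)×278 + (1800.0/2)×0.16×£37.21 = £1,070,244.91.
Lowest total cost is £1,070,244.91 at Q = 1800.0.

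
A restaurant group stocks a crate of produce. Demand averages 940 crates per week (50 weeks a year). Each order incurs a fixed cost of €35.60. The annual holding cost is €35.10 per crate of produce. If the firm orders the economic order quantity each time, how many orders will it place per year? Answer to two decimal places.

N ≈ 152.22 orders per year

Annual demand D = 940 × 50 = 47,000.
EOQ = √(2DS/H) = √(2 × 47,000 × 35.6 / 35.1) ≈ 308.77.
Orders per year = D / Q* = 47,000 / 308.77 ≈ 152.217.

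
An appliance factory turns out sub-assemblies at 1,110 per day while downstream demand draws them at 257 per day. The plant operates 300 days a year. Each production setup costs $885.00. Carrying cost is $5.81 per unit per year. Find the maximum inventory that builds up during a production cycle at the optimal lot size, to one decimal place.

I_max ≈ 4,248.5 sub-assemblies

Annual demand D = 257 × 300 = 77,100.
Production build-up factor (1 − d/p) = 1 − 257/1,110 = 0.7685.
Q* = √(2DS / (H(1 − d/p))) = √(2 × 77,100 × 885 / (5.81 × 0.7685)).
= √(136,467,000 / 4.4648) ≈ 5528.569.
Maximum inventory = Q*(1 − d/p) = 5528.569 × 0.7685 ≈ 4248.531.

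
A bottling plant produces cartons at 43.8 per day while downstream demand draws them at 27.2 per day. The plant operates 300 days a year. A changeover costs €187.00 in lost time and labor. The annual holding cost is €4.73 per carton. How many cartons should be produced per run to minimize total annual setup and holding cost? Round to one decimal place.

Annual demand D = 27.2 × 300 = 8,160.
Production build-up factor (1 − d/p) = 1 − 27.2/43.8 = 0.3790.
Q* = √(2DS / (H(1 − d/p))) = √(2 × 8,160 × 187 / (4.73 × 0.3790)).
= √(3,051,840 / 1.7926) ≈ 1304.768.

Q* ≈ 1,304.8 cartons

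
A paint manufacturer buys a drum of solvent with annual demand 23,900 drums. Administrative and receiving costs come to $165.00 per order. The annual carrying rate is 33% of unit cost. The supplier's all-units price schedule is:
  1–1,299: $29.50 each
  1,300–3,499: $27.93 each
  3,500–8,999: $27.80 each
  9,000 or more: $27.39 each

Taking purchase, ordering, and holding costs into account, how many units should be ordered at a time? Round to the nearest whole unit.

Q* ≈ 1,300 drums

Holding cost per unit per year at price C is H = 0.33·C.
For each price level, check whether its EOQ is feasible; otherwise the best quantity at that price is the breakpoint.
EOQ at $29.50 = 900.1 (feasible in tier 1): TC = 23,900×$29.50 + (23,900/900.1)×165 + (900.1/2)×0.33×$29.50 = $713,812.42.
EOQ at $27.93 = 925.0 < 1300, so use break Q=1300: TC = 23,900×$27.93 + (23,900/1300.0)×165 + (1300.0/2)×0.33×$27.93 = $676,551.45.
EOQ at $27.80 = 927.2 < 3500, so use break Q=3500: TC = 23,900×$27.80 + (23,900/3500.0)×165 + (3500.0/2)×0.33×$27.80 = $681,601.21.
EOQ at $27.39 = 934.1 < 9000, so use break Q=9000: TC = 23,900×$27.39 + (23,900/9000.0)×165 + (9000.0/2)×0.33×$27.39 = $695,733.32.
Lowest total cost is $676,551.45 at Q = 1300.0.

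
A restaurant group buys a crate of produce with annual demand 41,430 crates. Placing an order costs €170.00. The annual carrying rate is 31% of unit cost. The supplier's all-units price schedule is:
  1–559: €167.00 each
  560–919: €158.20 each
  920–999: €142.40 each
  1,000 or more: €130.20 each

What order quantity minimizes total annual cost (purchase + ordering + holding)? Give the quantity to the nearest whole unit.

Holding cost per unit per year at price C is H = 0.31·C.
For each price level, check whether its EOQ is feasible; otherwise the best quantity at that price is the breakpoint.
EOQ at €167.00 = 521.6 (feasible in tier 1): TC = 41,430×€167.00 + (41,430/521.6)×170 + (521.6/2)×0.31×€167.00 = €6,945,814.49.
EOQ at €158.20 = 535.9 < 560, so use break Q=560: TC = 41,430×€158.20 + (41,430/560.0)×170 + (560.0/2)×0.31×€158.20 = €6,580,534.72.
EOQ at €142.40 = 564.9 < 920, so use break Q=920: TC = 41,430×€142.40 + (41,430/920.0)×170 + (920.0/2)×0.31×€142.40 = €5,927,593.78.
EOQ at €130.20 = 590.8 < 1000, so use break Q=1000: TC = 41,430×€130.20 + (41,430/1000.0)×170 + (1000.0/2)×0.31×€130.20 = €5,421,410.10.
Lowest total cost is €5,421,410.10 at Q = 1000.0.

Q* ≈ 1,000 crates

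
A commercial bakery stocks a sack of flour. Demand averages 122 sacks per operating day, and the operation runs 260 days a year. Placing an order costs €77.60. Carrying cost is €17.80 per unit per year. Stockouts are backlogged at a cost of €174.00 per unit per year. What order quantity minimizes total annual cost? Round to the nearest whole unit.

Q* ≈ 552 sacks

Annual demand D = 122 × 260 = 31,720.
With planned backorders, Q* = √(2DS/H) · √((H+B)/B).
√(2DS/H) = √(2 × 31,720 × 77.6 / 17.8) = 525.899.
√((H+B)/B) = √((17.8+174)/174) = 1.0499.
Q* ≈ 552.144.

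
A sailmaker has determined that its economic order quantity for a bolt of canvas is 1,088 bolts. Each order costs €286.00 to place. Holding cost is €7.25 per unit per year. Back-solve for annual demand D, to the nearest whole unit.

D ≈ 15,004 bolts per year

Squaring Q* = √(2DS/H) gives Q*² = 2DS/H.
From Q* = √(2DS/H): D = Q*²H / (2S) = 1,088² × 7.25 / (2 × 286) = 15003.748.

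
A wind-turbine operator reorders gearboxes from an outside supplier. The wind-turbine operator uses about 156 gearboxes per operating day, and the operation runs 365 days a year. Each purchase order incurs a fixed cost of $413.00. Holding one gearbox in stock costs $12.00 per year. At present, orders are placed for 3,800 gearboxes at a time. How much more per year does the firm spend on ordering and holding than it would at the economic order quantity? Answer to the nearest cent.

Annual demand D = 156 × 365 = 56,940.
EOQ = √(2DS/H) = √(2 × 56,940 × 413 / 12) ≈ 1979.74.
Cost at Q* = (D/Q*)S + (Q*/2)H = √(2DSH) ≈ $23,756.88.
Cost at Q = 3,800: (56,940/3,800)×413 + (3,800/2)×12 = $6,188.48 + $22,800.00 = $28,988.48.
Excess = $28,988.48 − $23,756.88 = $5,231.60.

Extra cost ≈ $5,231.60 per year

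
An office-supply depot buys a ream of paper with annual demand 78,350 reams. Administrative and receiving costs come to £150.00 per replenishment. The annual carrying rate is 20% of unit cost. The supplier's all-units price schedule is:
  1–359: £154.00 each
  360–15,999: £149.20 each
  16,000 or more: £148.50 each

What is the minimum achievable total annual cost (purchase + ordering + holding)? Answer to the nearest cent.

TC* ≈ £11,716,303.75

Holding cost per unit per year at price C is H = 0.20·C.
Evaluate total cost at each tier's feasible EOQ or, if the EOQ is below the tier, at the tier's minimum quantity.
Tier 1 (£154.00): EOQ = 873.6 exceeds tier's upper bound 359, so this tier is dominated.
EOQ at £149.20 = 887.5 (feasible in tier 2): TC = 78,350×£149.20 + (78,350/887.5)×150 + (887.5/2)×0.20×£149.20 = £11,716,303.75.
EOQ at £148.50 = 889.6 < 16000, so use break Q=16000: TC = 78,350×£148.50 + (78,350/16000.0)×150 + (16000.0/2)×0.20×£148.50 = £11,873,309.53.
Lowest total cost among the candidates is at Q = 887.5.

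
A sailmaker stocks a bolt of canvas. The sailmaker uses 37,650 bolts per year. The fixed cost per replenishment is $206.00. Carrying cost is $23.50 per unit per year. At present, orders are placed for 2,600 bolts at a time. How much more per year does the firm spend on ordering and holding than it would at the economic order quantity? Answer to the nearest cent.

EOQ = √(2DS/H) = √(2 × 37,650 × 206 / 23.5) ≈ 812.45.
Cost at Q* = (D/Q*)S + (Q*/2)H = √(2DSH) ≈ $19,092.60.
Cost at Q = 2,600: (37,650/2,600)×206 + (2,600/2)×23.5 = $2,983.04 + $30,550.00 = $33,533.04.
Excess = $33,533.04 − $19,092.60 = $14,440.44.

Extra cost ≈ $14,440.44 per year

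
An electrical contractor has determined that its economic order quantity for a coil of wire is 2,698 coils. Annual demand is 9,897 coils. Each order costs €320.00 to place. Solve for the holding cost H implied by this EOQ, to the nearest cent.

H ≈ €0.87

Squaring Q* = √(2DS/H) gives Q*² = 2DS/H.
From Q* = √(2DS/H): H = 2DS / Q*² = 2 × 9,897 × 320 / 2,698² = 0.8702.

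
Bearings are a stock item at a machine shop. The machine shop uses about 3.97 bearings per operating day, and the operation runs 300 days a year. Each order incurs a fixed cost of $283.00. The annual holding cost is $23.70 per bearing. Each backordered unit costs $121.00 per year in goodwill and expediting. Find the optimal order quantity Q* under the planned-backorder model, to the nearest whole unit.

Q* ≈ 184 bearings

Annual demand D = 3.97 × 300 = 1,191.
With planned backorders, Q* = √(2DS/H) · √((H+B)/B).
√(2DS/H) = √(2 × 1,191 × 283 / 23.7) = 168.651.
√((H+B)/B) = √((23.7+121)/121) = 1.0936.
Q* ≈ 184.430.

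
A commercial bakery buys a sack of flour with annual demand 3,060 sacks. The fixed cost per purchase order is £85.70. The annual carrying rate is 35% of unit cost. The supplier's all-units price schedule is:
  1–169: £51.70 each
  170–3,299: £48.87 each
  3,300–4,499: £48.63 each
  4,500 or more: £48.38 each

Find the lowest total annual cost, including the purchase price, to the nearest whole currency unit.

Holding cost per unit per year at price C is H = 0.35·C.
For each price level, check whether its EOQ is feasible; otherwise the best quantity at that price is the breakpoint.
Tier 1 (£51.70): EOQ = 170.2 exceeds tier's upper bound 169, so this tier is dominated.
EOQ at £48.87 = 175.1 (feasible in tier 2): TC = 3,060×£48.87 + (3,060/175.1)×85.7 + (175.1/2)×0.35×£48.87 = £152,537.37.
EOQ at £48.63 = 175.5 < 3300, so use break Q=3300: TC = 3,060×£48.63 + (3,060/3300.0)×85.7 + (3300.0/2)×0.35×£48.63 = £176,971.09.
EOQ at £48.38 = 176.0 < 4500, so use break Q=4500: TC = 3,060×£48.38 + (3,060/4500.0)×85.7 + (4500.0/2)×0.35×£48.38 = £186,200.33.
Lowest total cost among the candidates is at Q = 175.1.

TC* ≈ £152,537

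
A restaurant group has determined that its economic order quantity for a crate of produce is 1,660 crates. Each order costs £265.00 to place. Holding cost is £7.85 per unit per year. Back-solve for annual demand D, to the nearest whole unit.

Squaring Q* = √(2DS/H) gives Q*² = 2DS/H.
From Q* = √(2DS/H): D = Q*²H / (2S) = 1,660² × 7.85 / (2 × 265) = 40814.075.

D ≈ 40,814 crates per year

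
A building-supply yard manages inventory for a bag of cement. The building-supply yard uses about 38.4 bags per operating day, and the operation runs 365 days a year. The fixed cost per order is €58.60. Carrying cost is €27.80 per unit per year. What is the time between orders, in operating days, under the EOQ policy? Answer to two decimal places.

Annual demand D = 38.4 × 365 = 14,016.
Q* = √(2DS/H) = √(2 × 14,016 × 58.6 / 27.8) ≈ 243.08.
Cycle time = Q*/D × 365 = 243.08 / 14,016 × 365 ≈ 6.330 days.

T ≈ 6.33 days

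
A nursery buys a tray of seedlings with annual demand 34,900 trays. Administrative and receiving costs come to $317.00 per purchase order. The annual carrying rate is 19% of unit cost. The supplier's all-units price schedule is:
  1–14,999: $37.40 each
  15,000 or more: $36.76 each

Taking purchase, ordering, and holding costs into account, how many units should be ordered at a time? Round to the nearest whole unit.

Holding cost per unit per year at price C is H = 0.19·C.
For each price level, check whether its EOQ is feasible; otherwise the best quantity at that price is the breakpoint.
EOQ at $37.40 = 1764.6 (feasible in tier 1): TC = 34,900×$37.40 + (34,900/1764.6)×317 + (1764.6/2)×0.19×$37.40 = $1,317,799.20.
EOQ at $36.76 = 1779.9 < 15000, so use break Q=15000: TC = 34,900×$36.76 + (34,900/15000.0)×317 + (15000.0/2)×0.19×$36.76 = $1,336,044.55.
Lowest total cost is $1,317,799.20 at Q = 1764.6.

Q* ≈ 1,765 trays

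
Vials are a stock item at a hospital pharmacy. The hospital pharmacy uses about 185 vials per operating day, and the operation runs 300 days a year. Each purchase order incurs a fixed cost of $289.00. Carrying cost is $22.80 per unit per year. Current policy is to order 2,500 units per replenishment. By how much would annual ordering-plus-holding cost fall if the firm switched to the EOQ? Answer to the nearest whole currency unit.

Annual demand D = 185 × 300 = 55,500.
EOQ = √(2DS/H) = √(2 × 55,500 × 289 / 22.8) ≈ 1186.16.
Cost at Q* = (D/Q*)S + (Q*/2)H = √(2DSH) ≈ $27,044.43.
Cost at Q = 2,500: (55,500/2,500)×289 + (2,500/2)×22.8 = $6,415.80 + $28,500.00 = $34,915.80.
Excess = $34,915.80 − $27,044.43 = $7,871.37.

Extra cost ≈ $7,871 per year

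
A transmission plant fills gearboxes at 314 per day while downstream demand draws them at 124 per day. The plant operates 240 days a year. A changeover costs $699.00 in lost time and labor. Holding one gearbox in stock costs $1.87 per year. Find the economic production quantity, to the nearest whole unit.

Annual demand D = 124 × 240 = 29,760.
Production build-up factor (1 − d/p) = 1 − 124/314 = 0.6051.
Q* = √(2DS / (H(1 − d/p))) = √(2 × 29,760 × 699 / (1.87 × 0.6051)).
= √(41,604,480 / 1.1315) ≈ 6063.694.

Q* ≈ 6,064 gearboxes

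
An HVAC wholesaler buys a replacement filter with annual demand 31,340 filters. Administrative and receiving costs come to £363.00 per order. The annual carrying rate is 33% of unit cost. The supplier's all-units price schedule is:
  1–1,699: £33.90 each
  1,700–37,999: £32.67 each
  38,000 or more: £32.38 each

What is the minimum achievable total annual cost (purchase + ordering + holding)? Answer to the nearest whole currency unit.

Holding cost per unit per year at price C is H = 0.33·C.
Candidates are each tier's EOQ (if it falls in that tier) and each price-break quantity.
EOQ at £33.90 = 1426.1 (feasible in tier 1): TC = 31,340×£33.90 + (31,340/1426.1)×363 + (1426.1/2)×0.33×£33.90 = £1,078,380.19.
EOQ at £32.67 = 1452.7 < 1700, so use break Q=1700: TC = 31,340×£32.67 + (31,340/1700.0)×363 + (1700.0/2)×0.33×£32.67 = £1,039,733.75.
EOQ at £32.38 = 1459.2 < 38000, so use break Q=38000: TC = 31,340×£32.38 + (31,340/38000.0)×363 + (38000.0/2)×0.33×£32.38 = £1,218,111.18.
Lowest total cost among the candidates is at Q = 1700.0.

TC* ≈ £1,039,734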